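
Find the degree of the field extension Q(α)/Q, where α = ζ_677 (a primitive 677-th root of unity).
[Q(α):Q] = 676

The minimal polynomial of ζ_677 over Q is the 677-th cyclotomic polynomial Φ_677(x), which is irreducible over Q and has degree φ(677) = 676. Hence [Q(α):Q] = φ(677) = 676.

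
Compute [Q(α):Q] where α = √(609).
[Q(α):Q] = 2

[Q(α):Q] equals the degree of the minimal polynomial of α. Here α^2 = 609 and x^2 - 609 is irreducible (d = 609 is squarefree, ≠ 1, hence not a square), so deg(m_α) = 2. Thus [Q(α):Q] = 2.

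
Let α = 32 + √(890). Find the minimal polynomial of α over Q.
m_α(x) = x^2 - 64x + 134

From α - 32 = √(890), squaring gives (α - 32)^2 = 890, i.e. α^2 - 64α + 1024 = 890, so α^2 - 64α + 134 = 0. The discriminant of x^2 - 64x + 134 is (-64)^2 - 4·(134) = 4096 - 536 = 3560, and 4·(890) is not a perfect square in Q since 890 is squarefree and ≠ 1. Hence x^2 - 64x + 134 is irreducible over Q and is the minimal polynomial of α.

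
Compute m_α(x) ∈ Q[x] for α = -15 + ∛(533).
m_α(x) = x^3 + 45x^2 + 675x + 2842

Set β = α + 15 = ∛(533), so β^3 = 533. Then (α + 15)^3 - 533 = 0, i.e. α is a root of g(x) = (x + 15)^3 - 533 = x^3 + 45x^2 + 675x + 2842. Since g(x) = h(x + 15) where h(x) = x^3 - 533, and h is irreducible over Q (because 533 is not a perfect cube, so h has no rational root, and a monic cubic with no rational root is irreducible), g is also irreducible (irreducibility is preserved under the substitution x → x + 15). Hence m_α(x) = x^3 + 45x^2 + 675x + 2842.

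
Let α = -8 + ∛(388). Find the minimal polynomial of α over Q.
m_α(x) = x^3 + 24x^2 + 192x + 124

Set β = α + 8 = ∛(388), so β^3 = 388. Then (α + 8)^3 - 388 = 0, i.e. α is a root of g(x) = (x + 8)^3 - 388 = x^3 + 24x^2 + 192x + 124. Since g(x) = h(x + 8) where h(x) = x^3 - 388, and h is irreducible over Q (because 388 is not a perfect cube, so h has no rational root, and a monic cubic with no rational root is irreducible), g is also irreducible (irreducibility is preserved under the substitution x → x + 8). Hence m_α(x) = x^3 + 24x^2 + 192x + 124.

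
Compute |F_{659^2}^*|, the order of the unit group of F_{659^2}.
|F_{659^2}^*| = 434280

F_{659^2} has 659^2 = 434281 elements; its multiplicative group consists of all nonzero elements, so |F_{659^2}^*| = 434281 - 1 = 434280. (It is cyclic since any finite subgroup of the multiplicative group of a field is cyclic.)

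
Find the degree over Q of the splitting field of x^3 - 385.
[K : Q] = 6

The roots of x^3 - 385 are ∛385, ω∛385, ω^2∛385 where ω = e^(2πi/3) is a primitive cube root of unity, so K = Q(∛385, ω). Now [Q(∛385):Q] = 3 (since 385 is not a perfect cube, x^3 - 385 is irreducible) and [Q(ω):Q] = 2. Both 2 and 3 divide [K:Q], and [K:Q] ≤ 3·2 = 6, so [K:Q] = 6. (Equivalently: Q(∛385) ⊂ R but ω ∉ R, so [K : Q(∛385)] = 2.)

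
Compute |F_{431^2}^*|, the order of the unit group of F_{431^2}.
|F_{431^2}^*| = 185760

F_{431^2} has 431^2 = 185761 elements; its multiplicative group consists of all nonzero elements, so |F_{431^2}^*| = 185761 - 1 = 185760. (It is cyclic since any finite subgroup of the multiplicative group of a field is cyclic.)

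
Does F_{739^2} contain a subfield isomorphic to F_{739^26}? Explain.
No: F_{739^26} is not a subfield of F_{739^2}

F_{p^m} embeds in F_{p^n} iff m | n. Here 26 ∤ 2 (since 2 = 0·26 + 2 with remainder 2 ≠ 0), so F_{739^26} is not a subfield of F_{739^2}. Equivalently: if it were, the tower law would give 26 = [F_{739^26}:F_739] dividing [F_{739^2}:F_739] = 2, contradiction.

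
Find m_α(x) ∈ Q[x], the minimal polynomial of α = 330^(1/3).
m_α(x) = x^3 - 330

α satisfies α^3 = 330, so x^3 - 330 annihilates α. By the rational root test, a rational root p/q (in lowest terms) of x^3 - 330 would satisfy p^3 = 330 q^3, forcing q = 1 and p^3 = 330; but 330 is not a perfect cube, contradiction. A monic cubic over Q with no rational root is irreducible (any nontrivial factorization would include a linear factor). Hence x^3 - 330 is the minimal polynomial of α, and in particular [Q(α):Q] = 3.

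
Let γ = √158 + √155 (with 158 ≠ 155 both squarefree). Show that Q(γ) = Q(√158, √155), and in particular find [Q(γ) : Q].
[Q(γ) : Q] = 4 (equivalently, Q(γ) = Q(√158, √155))

Obviously Q(γ) ⊆ Q(√158, √155), and [Q(√158, √155):Q] = 4 (since 158, 155 are distinct squarefree integers > 1 with 24490 not a perfect square). To show equality we compute the minimal polynomial of γ. From γ = √158 + √155: γ^2 = 158 + 2√(24490) + 155 = 313 + 2√(24490), so γ^2 - 313 = 2√(24490); squaring, (γ^2 - 313)^2 = 4·24490, i.e. γ^4 - 626γ^2 + 97969 - 97960 = 0, i.e. γ^4 - 626γ^2 + 9 = 0. So γ is a root of x^4 - 626x^2 + 9. This polynomial is irreducible over Q: it has no rational root (each ±√158 ± √155 is irrational), and any factorization into two quadratics over Q would force √(24490) ∈ Q (pairing opposite roots) or √158, √155 ∈ Q (other pairings), all impossible. Hence [Q(γ):Q] = 4 = [Q(√158, √155):Q], so Q(γ) = Q(√158, √155).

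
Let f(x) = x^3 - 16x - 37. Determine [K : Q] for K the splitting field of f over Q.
[K : Q] = 6

By the rational root test, any rational root of the monic integer polynomial f(x) = x^3 - 16x - 37 must be an integer dividing the constant term -37, i.e. one of ±{1, 37}. Evaluating: f(1) = -52, f(-1) = -22, f(37) = 50024, f(-37) = -50098; none is 0, so f has no rational root and is therefore irreducible over Q (a cubic with no linear factor over a field is irreducible). For an irreducible cubic, the Galois group is A_3 or S_3 according as the discriminant disc(f) = -4a^3 - 27b^2 = -4·(-16)^3 - 27·(-37)^2 = -20579 is or is not a square in Q. Here disc(f) = -20579 is not a perfect square in Q, so the Galois group of f over Q is not contained in A_3 and must be all of S_3. The splitting field has degree |S_3| = 6 over Q, so [K : Q] = 6.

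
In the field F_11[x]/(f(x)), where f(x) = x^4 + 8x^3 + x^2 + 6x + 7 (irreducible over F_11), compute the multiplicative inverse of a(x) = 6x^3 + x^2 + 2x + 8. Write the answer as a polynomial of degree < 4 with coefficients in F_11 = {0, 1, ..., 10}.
a(x)^(-1) ≡ 7x^3 + 9x^2 + 4x + 10 (mod f(x))

Since f is irreducible over F_11, F_11[x]/(f) is a field and a(x) ≠ 0 has an inverse. Apply the extended Euclidean algorithm to f(x) and a(x) in F_11[x]: f(x) = (2x + 1)·a(x) + (7x^2 + 10x + 10);  a(x) = (4x + 7)·(7x^2 + 10x + 10) + (2x + 4);  (7x^2 + 10x + 10) = (9x + 9)·(2x + 4) + (7). The last nonzero remainder is the constant 7 = gcd(f, a) in F_11. Back-substituting through the division chain expresses 7 = s(x)·a(x) + t(x)·f(x) with s(x) ≡ 5x^3 + 8x^2 + 6x + 4 (mod f), so (5x^3 + 8x^2 + 6x + 4)·a(x) ≡ 7 (mod f). Multiplying by 7^(-1) ≡ 8 in F_11 gives a(x)^(-1) ≡ 8·(5x^3 + 8x^2 + 6x + 4) ≡ 7x^3 + 9x^2 + 4x + 10 (mod f). Check: (6x^3 + x^2 + 2x + 8)·(7x^3 + 9x^2 + 4x + 10) = 9x^6 + 6x^5 + 3x^4 + 6x^3 + 2x^2 + 8x + 3 ≡ 1 (mod x^4 + 8x^3 + x^2 + 6x + 7).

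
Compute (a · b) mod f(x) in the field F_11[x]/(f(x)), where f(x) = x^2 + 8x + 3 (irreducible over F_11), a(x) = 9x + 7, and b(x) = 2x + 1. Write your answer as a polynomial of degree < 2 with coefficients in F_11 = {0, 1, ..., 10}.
a · b ≡ 8 (mod f(x))

Multiply in F_11[x]: a(x)·b(x) = (9x + 7)·(2x + 1) = 7x^2 + x + 7. This has degree ≥ 2, so divide by f(x) over F_11: 7x^2 + x + 7 = (7)·(x^2 + 8x + 3) + (8). Hence a·b ≡ 8 (mod f). (F_11[x]/(f) is a field with 11^2 = 121 elements since f is irreducible of degree 2.)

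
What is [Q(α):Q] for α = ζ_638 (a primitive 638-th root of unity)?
[Q(α):Q] = 280

The minimal polynomial of ζ_638 over Q is the 638-th cyclotomic polynomial Φ_638(x), which is irreducible over Q and has degree φ(638) = 280. Hence [Q(α):Q] = φ(638) = 280.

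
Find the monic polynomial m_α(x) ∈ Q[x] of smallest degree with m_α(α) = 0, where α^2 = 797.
m_α(x) = x^2 - 797

α satisfies α^2 - 797 = 0, so x^2 - 797 annihilates α. Since d = 797 is squarefree and ≠ 1, it is not a perfect square in Q, so x^2 - 797 has no rational root and is therefore irreducible over Q (a degree-2 polynomial over a field is irreducible iff it has no root). Hence m_α(x) = x^2 - 797.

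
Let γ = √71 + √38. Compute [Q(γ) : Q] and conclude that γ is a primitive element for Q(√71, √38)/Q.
[Q(γ) : Q] = 4 (equivalently, Q(γ) = Q(√71, √38))

Obviously Q(γ) ⊆ Q(√71, √38), and [Q(√71, √38):Q] = 4 (since 71, 38 are distinct squarefree integers > 1 with 2698 not a perfect square). To show equality we compute the minimal polynomial of γ. From γ = √71 + √38: γ^2 = 71 + 2√(2698) + 38 = 109 + 2√(2698), so γ^2 - 109 = 2√(2698); squaring, (γ^2 - 109)^2 = 4·2698, i.e. γ^4 - 218γ^2 + 11881 - 10792 = 0, i.e. γ^4 - 218γ^2 + 1089 = 0. So γ is a root of x^4 - 218x^2 + 1089. This polynomial is irreducible over Q: it has no rational root (each ±√71 ± √38 is irrational), and any factorization into two quadratics over Q would force √(2698) ∈ Q (pairing opposite roots) or √71, √38 ∈ Q (other pairings), all impossible. Hence [Q(γ):Q] = 4 = [Q(√71, √38):Q], so Q(γ) = Q(√71, √38).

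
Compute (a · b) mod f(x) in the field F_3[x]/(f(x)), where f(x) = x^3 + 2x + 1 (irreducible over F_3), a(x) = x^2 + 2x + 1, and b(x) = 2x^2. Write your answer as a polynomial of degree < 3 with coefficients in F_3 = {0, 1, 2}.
a · b ≡ x^2 + 2x + 2 (mod f(x))

Multiply in F_3[x]: a(x)·b(x) = (x^2 + 2x + 1)·(2x^2) = 2x^4 + x^3 + 2x^2. This has degree ≥ 3, so divide by f(x) over F_3: 2x^4 + x^3 + 2x^2 = (2x + 1)·(x^3 + 2x + 1) + (x^2 + 2x + 2). Hence a·b ≡ x^2 + 2x + 2 (mod f). (F_3[x]/(f) is a field with 3^3 = 27 elements since f is irreducible of degree 3.)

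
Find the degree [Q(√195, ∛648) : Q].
[Q(√195, ∛648) : Q] = 6

Let L = Q(√195, ∛648). Since Q(√195) ⊂ L and [Q(√195):Q] = 2, the tower law gives 2 | [L:Q]. Likewise Q(∛648) ⊂ L with [Q(∛648):Q] = 3 (because 648 is not a perfect cube), so 3 | [L:Q]. As gcd(2,3) = 1, [L:Q] is divisible by 6. Conversely L is generated over Q by √195 and ∛648, so [L:Q] ≤ 2·3 = 6. Therefore [Q(√195, ∛648) : Q] = 6.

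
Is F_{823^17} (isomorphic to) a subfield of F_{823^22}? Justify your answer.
No: F_{823^17} is not a subfield of F_{823^22}

F_{p^m} embeds in F_{p^n} iff m | n. Here 17 ∤ 22 (since 22 = 1·17 + 5 with remainder 5 ≠ 0), so F_{823^17} is not a subfield of F_{823^22}. Equivalently: if it were, the tower law would give 17 = [F_{823^17}:F_823] dividing [F_{823^22}:F_823] = 22, contradiction.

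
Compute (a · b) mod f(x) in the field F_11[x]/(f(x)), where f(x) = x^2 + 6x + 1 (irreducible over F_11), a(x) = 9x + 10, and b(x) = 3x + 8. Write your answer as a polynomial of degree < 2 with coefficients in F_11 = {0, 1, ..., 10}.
a · b ≡ 6x + 9 (mod f(x))

Multiply in F_11[x]: a(x)·b(x) = (9x + 10)·(3x + 8) = 5x^2 + 3x + 3. This has degree ≥ 2, so divide by f(x) over F_11: 5x^2 + 3x + 3 = (5)·(x^2 + 6x + 1) + (6x + 9). Hence a·b ≡ 6x + 9 (mod f). (F_11[x]/(f) is a field with 11^2 = 121 elements since f is irreducible of degree 2.)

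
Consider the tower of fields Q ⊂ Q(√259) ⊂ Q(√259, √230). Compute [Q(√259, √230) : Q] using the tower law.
[Q(√259, √230) : Q] = 4

[Q(√259):Q] = 2 (min poly x^2 - 259, irreducible since 259 is squarefree > 1). For the top step, suppose √230 ∈ Q(√259), say √230 = c + d√259 with c, d ∈ Q. Squaring: 230 = c^2 + 259d^2 + 2cd√259. Since √259 ∉ Q this forces 2cd = 0. If d = 0 then √230 = c ∈ Q, contradicting 230 squarefree > 1. If c = 0 then 230 = 259d^2, so 259·230 = (259d)^2 is a perfect square in Q — but 259·230 = 59570 is not a perfect square (since 259 and 230 are distinct squarefree integers). Contradiction. Hence √230 ∉ Q(√259), so x^2 - 230 stays irreducible over Q(√259) and [Q(√259, √230) : Q(√259)] = 2. By the tower law, [Q(√259, √230) : Q] = 2 · 2 = 4.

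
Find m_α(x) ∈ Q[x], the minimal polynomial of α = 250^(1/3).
m_α(x) = x^3 - 250

α satisfies α^3 = 250, so x^3 - 250 annihilates α. By the rational root test, a rational root p/q (in lowest terms) of x^3 - 250 would satisfy p^3 = 250 q^3, forcing q = 1 and p^3 = 250; but 250 is not a perfect cube, contradiction. A monic cubic over Q with no rational root is irreducible (any nontrivial factorization would include a linear factor). Hence x^3 - 250 is the minimal polynomial of α, and in particular [Q(α):Q] = 3.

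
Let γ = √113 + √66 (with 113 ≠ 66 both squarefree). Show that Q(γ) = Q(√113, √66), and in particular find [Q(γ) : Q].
[Q(γ) : Q] = 4 (equivalently, Q(γ) = Q(√113, √66))

Obviously Q(γ) ⊆ Q(√113, √66), and [Q(√113, √66):Q] = 4 (since 113, 66 are distinct squarefree integers > 1 with 7458 not a perfect square). To show equality we compute the minimal polynomial of γ. From γ = √113 + √66: γ^2 = 113 + 2√(7458) + 66 = 179 + 2√(7458), so γ^2 - 179 = 2√(7458); squaring, (γ^2 - 179)^2 = 4·7458, i.e. γ^4 - 358γ^2 + 32041 - 29832 = 0, i.e. γ^4 - 358γ^2 + 2209 = 0. So γ is a root of x^4 - 358x^2 + 2209. This polynomial is irreducible over Q: it has no rational root (each ±√113 ± √66 is irrational), and any factorization into two quadratics over Q would force √(7458) ∈ Q (pairing opposite roots) or √113, √66 ∈ Q (other pairings), all impossible. Hence [Q(γ):Q] = 4 = [Q(√113, √66):Q], so Q(γ) = Q(√113, √66).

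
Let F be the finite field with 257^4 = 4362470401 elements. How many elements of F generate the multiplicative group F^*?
There are φ(4362470400) = 1135411200 primitive elements

F_q^* is cyclic of order q - 1 = 4362470400. A cyclic group of order m has exactly φ(m) generators. Here m = 4362470400 = 2^10 · 3 · 5^2 · 43 · 1321, so the number of primitive elements is φ(4362470400) = 1135411200.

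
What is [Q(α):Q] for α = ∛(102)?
[Q(α):Q] = 3

The minimal polynomial of α is x^3 - 102, irreducible over Q since 102 is not a perfect cube (so x^3 - 102 has no rational root). Hence [Q(α):Q] = deg(m_α) = 3.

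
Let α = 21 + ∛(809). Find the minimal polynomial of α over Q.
m_α(x) = x^3 - 63x^2 + 1323x - 10070

Set β = α - 21 = ∛(809), so β^3 = 809. Then (α - 21)^3 - 809 = 0, i.e. α is a root of g(x) = (x - 21)^3 - 809 = x^3 - 63x^2 + 1323x - 10070. Since g(x) = h(x - 21) where h(x) = x^3 - 809, and h is irreducible over Q (because 809 is not a perfect cube, so h has no rational root, and a monic cubic with no rational root is irreducible), g is also irreducible (irreducibility is preserved under the substitution x → x - 21). Hence m_α(x) = x^3 - 63x^2 + 1323x - 10070.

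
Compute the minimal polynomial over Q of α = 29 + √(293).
m_α(x) = x^2 - 58x + 548

From α - 29 = √(293), squaring gives (α - 29)^2 = 293, i.e. α^2 - 58α + 841 = 293, so α^2 - 58α + 548 = 0. The discriminant of x^2 - 58x + 548 is (-58)^2 - 4·(548) = 3364 - 2192 = 1172, and 4·(293) is not a perfect square in Q since 293 is squarefree and ≠ 1. Hence x^2 - 58x + 548 is irreducible over Q and is the minimal polynomial of α.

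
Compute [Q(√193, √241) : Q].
[Q(√193, √241) : Q] = 4

[Q(√193):Q] = 2 (min poly x^2 - 193, irreducible since 193 is squarefree > 1). For the top step, suppose √241 ∈ Q(√193), say √241 = c + d√193 with c, d ∈ Q. Squaring: 241 = c^2 + 193d^2 + 2cd√193. Since √193 ∉ Q this forces 2cd = 0. If d = 0 then √241 = c ∈ Q, contradicting 241 squarefree > 1. If c = 0 then 241 = 193d^2, so 193·241 = (193d)^2 is a perfect square in Q — but 193·241 = 46513 is not a perfect square (since 193 and 241 are distinct squarefree integers). Contradiction. Hence √241 ∉ Q(√193), so x^2 - 241 stays irreducible over Q(√193) and [Q(√193, √241) : Q(√193)] = 2. By the tower law, [Q(√193, √241) : Q] = 2 · 2 = 4.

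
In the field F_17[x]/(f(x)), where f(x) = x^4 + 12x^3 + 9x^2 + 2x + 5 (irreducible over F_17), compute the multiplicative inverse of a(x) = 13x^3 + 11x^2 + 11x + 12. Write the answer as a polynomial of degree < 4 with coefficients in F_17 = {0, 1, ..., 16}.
a(x)^(-1) ≡ 2x^3 + 2x^2 + 12x + 4 (mod f(x))

Since f is irreducible over F_17, F_17[x]/(f) is a field and a(x) ≠ 0 has an inverse. Apply the extended Euclidean algorithm to f(x) and a(x) in F_17[x]: f(x) = (4x + 8)·a(x) + (13x^2 + 2x + 11);  a(x) = (x + 2)·(13x^2 + 2x + 11) + (13x + 7);  (13x^2 + 2x + 11) = (x + 14)·(13x + 7) + (15). The last nonzero remainder is the constant 15 = gcd(f, a) in F_17. Back-substituting through the division chain expresses 15 = s(x)·a(x) + t(x)·f(x) with s(x) ≡ 13x^3 + 13x^2 + 10x + 9 (mod f), so (13x^3 + 13x^2 + 10x + 9)·a(x) ≡ 15 (mod f). Multiplying by 15^(-1) ≡ 8 in F_17 gives a(x)^(-1) ≡ 8·(13x^3 + 13x^2 + 10x + 9) ≡ 2x^3 + 2x^2 + 12x + 4 (mod f). Check: (13x^3 + 11x^2 + 11x + 12)·(2x^3 + 2x^2 + 12x + 4) = 9x^6 + 14x^5 + 13x^4 + 9x^3 + 13x^2 + x + 14 ≡ 1 (mod x^4 + 12x^3 + 9x^2 + 2x + 5).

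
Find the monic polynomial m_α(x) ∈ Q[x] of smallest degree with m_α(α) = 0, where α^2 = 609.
m_α(x) = x^2 - 609

α satisfies α^2 - 609 = 0, so x^2 - 609 annihilates α. Since d = 609 is squarefree and ≠ 1, it is not a perfect square in Q, so x^2 - 609 has no rational root and is therefore irreducible over Q (a degree-2 polynomial over a field is irreducible iff it has no root). Hence m_α(x) = x^2 - 609.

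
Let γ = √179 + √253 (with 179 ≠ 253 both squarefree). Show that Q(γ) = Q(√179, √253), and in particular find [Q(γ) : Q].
[Q(γ) : Q] = 4 (equivalently, Q(γ) = Q(√179, √253))

Obviously Q(γ) ⊆ Q(√179, √253), and [Q(√179, √253):Q] = 4 (since 179, 253 are distinct squarefree integers > 1 with 45287 not a perfect square). To show equality we compute the minimal polynomial of γ. From γ = √179 + √253: γ^2 = 179 + 2√(45287) + 253 = 432 + 2√(45287), so γ^2 - 432 = 2√(45287); squaring, (γ^2 - 432)^2 = 4·45287, i.e. γ^4 - 864γ^2 + 186624 - 181148 = 0, i.e. γ^4 - 864γ^2 + 5476 = 0. So γ is a root of x^4 - 864x^2 + 5476. This polynomial is irreducible over Q: it has no rational root (each ±√179 ± √253 is irrational), and any factorization into two quadratics over Q would force √(45287) ∈ Q (pairing opposite roots) or √179, √253 ∈ Q (other pairings), all impossible. Hence [Q(γ):Q] = 4 = [Q(√179, √253):Q], so Q(γ) = Q(√179, √253).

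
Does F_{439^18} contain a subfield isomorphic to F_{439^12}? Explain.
No: F_{439^12} is not a subfield of F_{439^18}

F_{p^m} embeds in F_{p^n} iff m | n. Here 12 ∤ 18 (since 18 = 1·12 + 6 with remainder 6 ≠ 0), so F_{439^12} is not a subfield of F_{439^18}. Equivalently: if it were, the tower law would give 12 = [F_{439^12}:F_439] dividing [F_{439^18}:F_439] = 18, contradiction.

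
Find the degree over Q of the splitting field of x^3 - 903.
[K : Q] = 6

The roots of x^3 - 903 are ∛903, ω∛903, ω^2∛903 where ω = e^(2πi/3) is a primitive cube root of unity, so K = Q(∛903, ω). Now [Q(∛903):Q] = 3 (since 903 is not a perfect cube, x^3 - 903 is irreducible) and [Q(ω):Q] = 2. Both 2 and 3 divide [K:Q], and [K:Q] ≤ 3·2 = 6, so [K:Q] = 6. (Equivalently: Q(∛903) ⊂ R but ω ∉ R, so [K : Q(∛903)] = 2.)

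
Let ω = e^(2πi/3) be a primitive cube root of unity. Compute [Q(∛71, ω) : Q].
[Q(∛71, ω) : Q] = 6

[Q(∛71):Q] = 3 (min poly x^3 - 71, irreducible since 71 is not a perfect cube). [Q(ω):Q] = 2 (min poly x^2 + x + 1). Since Q(∛71) ⊂ R and ω ∉ R, we have ω ∉ Q(∛71), so x^2 + x + 1 remains irreducible over Q(∛71) and [Q(∛71, ω) : Q(∛71)] = 2. By the tower law, [Q(∛71, ω) : Q] = 3 · 2 = 6. (In fact Q(∛71, ω) is the splitting field of x^3 - 71 over Q.)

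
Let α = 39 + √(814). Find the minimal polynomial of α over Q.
m_α(x) = x^2 - 78x + 707

From α - 39 = √(814), squaring gives (α - 39)^2 = 814, i.e. α^2 - 78α + 1521 = 814, so α^2 - 78α + 707 = 0. The discriminant of x^2 - 78x + 707 is (-78)^2 - 4·(707) = 6084 - 2828 = 3256, and 4·(814) is not a perfect square in Q since 814 is squarefree and ≠ 1. Hence x^2 - 78x + 707 is irreducible over Q and is the minimal polynomial of α.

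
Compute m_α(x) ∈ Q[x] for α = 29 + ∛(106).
m_α(x) = x^3 - 87x^2 + 2523x - 24495

Set β = α - 29 = ∛(106), so β^3 = 106. Then (α - 29)^3 - 106 = 0, i.e. α is a root of g(x) = (x - 29)^3 - 106 = x^3 - 87x^2 + 2523x - 24495. Since g(x) = h(x - 29) where h(x) = x^3 - 106, and h is irreducible over Q (because 106 is not a perfect cube, so h has no rational root, and a monic cubic with no rational root is irreducible), g is also irreducible (irreducibility is preserved under the substitution x → x - 29). Hence m_α(x) = x^3 - 87x^2 + 2523x - 24495.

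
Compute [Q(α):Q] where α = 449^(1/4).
[Q(α):Q] = 4

α is a root of x^4 - 449. By Eisenstein's criterion at the prime p = 449 (which divides the constant term 449 but p^2 = 201601 does not, since 449 is squarefree), x^4 - 449 is irreducible over Q. Hence [Q(α):Q] = 4.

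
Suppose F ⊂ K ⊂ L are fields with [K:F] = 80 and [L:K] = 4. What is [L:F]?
[L:F] = 320

The tower law says that for any tower of field extensions F ⊂ K ⊂ L with finite degrees, [L:F] = [L:K] · [K:F]. Here this gives [L:F] = 4 · 80 = 320.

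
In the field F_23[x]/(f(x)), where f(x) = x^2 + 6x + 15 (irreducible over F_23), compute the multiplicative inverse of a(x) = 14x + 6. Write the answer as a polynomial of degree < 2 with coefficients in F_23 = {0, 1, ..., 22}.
a(x)^(-1) ≡ 5x + 18 (mod f(x))

Since f is irreducible over F_23, F_23[x]/(f) is a field and a(x) ≠ 0 has an inverse. Apply the extended Euclidean algorithm to f(x) and a(x) in F_23[x]: f(x) = (5x + 18)·a(x) + (22). The last nonzero remainder is the constant 22 = gcd(f, a) in F_23. Back-substituting through the division chain expresses 22 = s(x)·a(x) + t(x)·f(x) with s(x) ≡ 18x + 5 (mod f), so (18x + 5)·a(x) ≡ 22 (mod f). Multiplying by 22^(-1) ≡ 22 in F_23 gives a(x)^(-1) ≡ 22·(18x + 5) ≡ 5x + 18 (mod f). Check: (14x + 6)·(5x + 18) = x^2 + 6x + 16 ≡ 1 (mod x^2 + 6x + 15).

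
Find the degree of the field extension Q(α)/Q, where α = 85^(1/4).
[Q(α):Q] = 4

α is a root of x^4 - 85. By Eisenstein's criterion at the prime p = 5 (which divides the constant term 85 but p^2 = 25 does not, since 85 is squarefree), x^4 - 85 is irreducible over Q. Hence [Q(α):Q] = 4.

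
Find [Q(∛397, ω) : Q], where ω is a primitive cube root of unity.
[Q(∛397, ω) : Q] = 6

[Q(∛397):Q] = 3 (min poly x^3 - 397, irreducible since 397 is not a perfect cube). [Q(ω):Q] = 2 (min poly x^2 + x + 1). Since Q(∛397) ⊂ R and ω ∉ R, we have ω ∉ Q(∛397), so x^2 + x + 1 remains irreducible over Q(∛397) and [Q(∛397, ω) : Q(∛397)] = 2. By the tower law, [Q(∛397, ω) : Q] = 3 · 2 = 6. (In fact Q(∛397, ω) is the splitting field of x^3 - 397 over Q.)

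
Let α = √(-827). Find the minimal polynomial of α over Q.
m_α(x) = x^2 + 827

α satisfies α^2 + 827 = 0, so x^2 + 827 annihilates α. Since d = -827 is squarefree and ≠ 1, it is not a perfect square in Q, so x^2 + 827 has no rational root and is therefore irreducible over Q (a degree-2 polynomial over a field is irreducible iff it has no root). Hence m_α(x) = x^2 + 827.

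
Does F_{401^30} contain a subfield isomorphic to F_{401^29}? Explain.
No: F_{401^29} is not a subfield of F_{401^30}

F_{p^m} embeds in F_{p^n} iff m | n. Here 29 ∤ 30 (since 30 = 1·29 + 1 with remainder 1 ≠ 0), so F_{401^29} is not a subfield of F_{401^30}. Equivalently: if it were, the tower law would give 29 = [F_{401^29}:F_401] dividing [F_{401^30}:F_401] = 30, contradiction.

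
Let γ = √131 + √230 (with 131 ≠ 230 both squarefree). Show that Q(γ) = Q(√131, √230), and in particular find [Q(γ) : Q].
[Q(γ) : Q] = 4 (equivalently, Q(γ) = Q(√131, √230))

Obviously Q(γ) ⊆ Q(√131, √230), and [Q(√131, √230):Q] = 4 (since 131, 230 are distinct squarefree integers > 1 with 30130 not a perfect square). To show equality we compute the minimal polynomial of γ. From γ = √131 + √230: γ^2 = 131 + 2√(30130) + 230 = 361 + 2√(30130), so γ^2 - 361 = 2√(30130); squaring, (γ^2 - 361)^2 = 4·30130, i.e. γ^4 - 722γ^2 + 130321 - 120520 = 0, i.e. γ^4 - 722γ^2 + 9801 = 0. So γ is a root of x^4 - 722x^2 + 9801. This polynomial is irreducible over Q: it has no rational root (each ±√131 ± √230 is irrational), and any factorization into two quadratics over Q would force √(30130) ∈ Q (pairing opposite roots) or √131, √230 ∈ Q (other pairings), all impossible. Hence [Q(γ):Q] = 4 = [Q(√131, √230):Q], so Q(γ) = Q(√131, √230).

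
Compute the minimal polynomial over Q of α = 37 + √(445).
m_α(x) = x^2 - 74x + 924

From α - 37 = √(445), squaring gives (α - 37)^2 = 445, i.e. α^2 - 74α + 1369 = 445, so α^2 - 74α + 924 = 0. The discriminant of x^2 - 74x + 924 is (-74)^2 - 4·(924) = 5476 - 3696 = 1780, and 4·(445) is not a perfect square in Q since 445 is squarefree and ≠ 1. Hence x^2 - 74x + 924 is irreducible over Q and is the minimal polynomial of α.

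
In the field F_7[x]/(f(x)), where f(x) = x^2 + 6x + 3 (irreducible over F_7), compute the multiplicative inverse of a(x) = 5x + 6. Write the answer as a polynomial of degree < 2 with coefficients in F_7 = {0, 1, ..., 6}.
a(x)^(-1) ≡ 2x + 4 (mod f(x))

Since f is irreducible over F_7, F_7[x]/(f) is a field and a(x) ≠ 0 has an inverse. Apply the extended Euclidean algorithm to f(x) and a(x) in F_7[x]: f(x) = (3x + 6)·a(x) + (2). The last nonzero remainder is the constant 2 = gcd(f, a) in F_7. Back-substituting through the division chain expresses 2 = s(x)·a(x) + t(x)·f(x) with s(x) ≡ 4x + 1 (mod f), so (4x + 1)·a(x) ≡ 2 (mod f). Multiplying by 2^(-1) ≡ 4 in F_7 gives a(x)^(-1) ≡ 4·(4x + 1) ≡ 2x + 4 (mod f). Check: (5x + 6)·(2x + 4) = 3x^2 + 4x + 3 ≡ 1 (mod x^2 + 6x + 3).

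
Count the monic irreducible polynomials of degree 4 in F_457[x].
There are 10904423988 monic irreducible polynomials of degree 4 over F_457

Each element of F_{457^4} that lies in no proper subfield is a root of exactly one monic irreducible of degree 4 over F_457, and each such polynomial has 4 distinct roots in F_{457^4}. By Möbius inversion the count is N_457(4) = (1/4) Σ_{d|4} μ(4/d) · 457^d = (1/4)(μ(4)·457^1 + μ(2)·457^2 + μ(1)·457^4) = 43617695952/4 = 10904423988.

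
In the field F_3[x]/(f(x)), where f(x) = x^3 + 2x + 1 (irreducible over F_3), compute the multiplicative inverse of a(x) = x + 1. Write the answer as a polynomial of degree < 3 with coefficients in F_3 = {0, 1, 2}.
a(x)^(-1) ≡ 2x^2 + x (mod f(x))

Since f is irreducible over F_3, F_3[x]/(f) is a field and a(x) ≠ 0 has an inverse. Apply the extended Euclidean algorithm to f(x) and a(x) in F_3[x]: f(x) = (x^2 + 2x)·a(x) + (1). The last nonzero remainder is the constant 1 = gcd(f, a) in F_3. Back-substituting through the division chain expresses 1 = s(x)·a(x) + t(x)·f(x) with s(x) ≡ 2x^2 + x (mod f), so a(x)^(-1) ≡ s(x) = 2x^2 + x (mod f). Check: (x + 1)·(2x^2 + x) = 2x^3 + x ≡ 1 (mod x^3 + 2x + 1).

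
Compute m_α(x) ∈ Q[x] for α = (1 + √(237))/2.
m_α(x) = x^2 - x - 59

From 2α - 1 = √(237), squaring gives (2α - 1)^2 = 237, i.e. 4α^2 - 4α + 1 = 237, so α^2 - α + (1 - 237)/4 = 0. Since 237 ≡ 1 (mod 4), (1 - 237)/4 = -59 ∈ Z. The polynomial x^2 - x - 59 has discriminant 1 - 4·(-59) = 237, which is not a perfect square in Q (d = 237 is squarefree and ≠ 1), so x^2 - x - 59 is irreducible over Q. It is the minimal polynomial of α.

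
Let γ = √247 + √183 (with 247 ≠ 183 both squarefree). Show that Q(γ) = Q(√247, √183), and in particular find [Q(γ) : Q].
[Q(γ) : Q] = 4 (equivalently, Q(γ) = Q(√247, √183))

Obviously Q(γ) ⊆ Q(√247, √183), and [Q(√247, √183):Q] = 4 (since 247, 183 are distinct squarefree integers > 1 with 45201 not a perfect square). To show equality we compute the minimal polynomial of γ. From γ = √247 + √183: γ^2 = 247 + 2√(45201) + 183 = 430 + 2√(45201), so γ^2 - 430 = 2√(45201); squaring, (γ^2 - 430)^2 = 4·45201, i.e. γ^4 - 860γ^2 + 184900 - 180804 = 0, i.e. γ^4 - 860γ^2 + 4096 = 0. So γ is a root of x^4 - 860x^2 + 4096. This polynomial is irreducible over Q: it has no rational root (each ±√247 ± √183 is irrational), and any factorization into two quadratics over Q would force √(45201) ∈ Q (pairing opposite roots) or √247, √183 ∈ Q (other pairings), all impossible. Hence [Q(γ):Q] = 4 = [Q(√247, √183):Q], so Q(γ) = Q(√247, √183).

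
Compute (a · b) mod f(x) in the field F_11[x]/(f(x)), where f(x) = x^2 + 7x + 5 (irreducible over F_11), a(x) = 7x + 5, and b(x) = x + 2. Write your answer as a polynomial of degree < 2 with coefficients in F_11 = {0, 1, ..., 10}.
a · b ≡ 3x + 8 (mod f(x))

Multiply in F_11[x]: a(x)·b(x) = (7x + 5)·(x + 2) = 7x^2 + 8x + 10. This has degree ≥ 2, so divide by f(x) over F_11: 7x^2 + 8x + 10 = (7)·(x^2 + 7x + 5) + (3x + 8). Hence a·b ≡ 3x + 8 (mod f). (F_11[x]/(f) is a field with 11^2 = 121 elements since f is irreducible of degree 2.)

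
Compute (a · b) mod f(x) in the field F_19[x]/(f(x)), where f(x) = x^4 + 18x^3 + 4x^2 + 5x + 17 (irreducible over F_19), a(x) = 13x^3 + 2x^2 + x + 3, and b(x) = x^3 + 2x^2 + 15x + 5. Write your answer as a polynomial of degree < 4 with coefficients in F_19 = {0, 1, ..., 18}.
a · b ≡ 3x^3 + 8x^2 + 4x + 13 (mod f(x))

Multiply in F_19[x]: a(x)·b(x) = (13x^3 + 2x^2 + x + 3)·(x^3 + 2x^2 + 15x + 5) = 13x^6 + 9x^5 + 10x^4 + 5x^3 + 12x^2 + 12x + 15. This has degree ≥ 4, so divide by f(x) over F_19: 13x^6 + 9x^5 + 10x^4 + 5x^3 + 12x^2 + 12x + 15 = (13x^2 + 3x + 18)·(x^4 + 18x^3 + 4x^2 + 5x + 17) + (3x^3 + 8x^2 + 4x + 13). Hence a·b ≡ 3x^3 + 8x^2 + 4x + 13 (mod f). (F_19[x]/(f) is a field with 19^4 = 130321 elements since f is irreducible of degree 4.)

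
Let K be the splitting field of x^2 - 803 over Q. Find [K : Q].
[K : Q] = 2

f(x) = x^2 - 803 factors as (x - √803)(x + √803). The splitting field is K = Q(√803). Since 803 is squarefree and > 1, it is not a perfect square, so x^2 - 803 is irreducible over Q and [Q(√803) : Q] = 2. Hence [K : Q] = 2.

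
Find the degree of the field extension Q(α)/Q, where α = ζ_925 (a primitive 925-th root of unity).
[Q(α):Q] = 720

The minimal polynomial of ζ_925 over Q is the 925-th cyclotomic polynomial Φ_925(x), which is irreducible over Q and has degree φ(925) = 720. Hence [Q(α):Q] = φ(925) = 720.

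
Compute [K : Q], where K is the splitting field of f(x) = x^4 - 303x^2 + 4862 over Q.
[K : Q] = 4

Solving the quadratic in x^2: x^2 = (303 ± √(303^2 - 4·4862))/2 = (303 ± √72361)/2 = (303 ± 269)/2, giving x^2 = 17 or x^2 = 286. So f(x) = (x^2 - 17)(x^2 - 286) and the roots of f are ±√17, ±√286. Hence the splitting field is K = Q(√17, √286). Since 17 and 286 are distinct squarefree integers > 1, their product 4862 is not a perfect square, so √286 ∉ Q(√17). By the tower law [K:Q] = [Q(√17,√286):Q(√17)] · [Q(√17):Q] = 2 · 2 = 4.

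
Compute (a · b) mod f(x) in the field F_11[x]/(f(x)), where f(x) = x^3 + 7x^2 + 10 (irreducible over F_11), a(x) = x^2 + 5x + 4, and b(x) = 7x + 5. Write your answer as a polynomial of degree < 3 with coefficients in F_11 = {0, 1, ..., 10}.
a · b ≡ 2x^2 + 9x + 5 (mod f(x))

Multiply in F_11[x]: a(x)·b(x) = (x^2 + 5x + 4)·(7x + 5) = 7x^3 + 7x^2 + 9x + 9. This has degree ≥ 3, so divide by f(x) over F_11: 7x^3 + 7x^2 + 9x + 9 = (7)·(x^3 + 7x^2 + 10) + (2x^2 + 9x + 5). Hence a·b ≡ 2x^2 + 9x + 5 (mod f). (F_11[x]/(f) is a field with 11^3 = 1331 elements since f is irreducible of degree 3.)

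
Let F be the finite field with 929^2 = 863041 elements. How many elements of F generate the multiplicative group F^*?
There are φ(863040) = 215040 primitive elements

F_q^* is cyclic of order q - 1 = 863040. A cyclic group of order m has exactly φ(m) generators. Here m = 863040 = 2^6 · 3 · 5 · 29 · 31, so the number of primitive elements is φ(863040) = 215040.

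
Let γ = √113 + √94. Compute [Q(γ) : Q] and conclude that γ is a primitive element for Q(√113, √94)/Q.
[Q(γ) : Q] = 4 (equivalently, Q(γ) = Q(√113, √94))

Obviously Q(γ) ⊆ Q(√113, √94), and [Q(√113, √94):Q] = 4 (since 113, 94 are distinct squarefree integers > 1 with 10622 not a perfect square). To show equality we compute the minimal polynomial of γ. From γ = √113 + √94: γ^2 = 113 + 2√(10622) + 94 = 207 + 2√(10622), so γ^2 - 207 = 2√(10622); squaring, (γ^2 - 207)^2 = 4·10622, i.e. γ^4 - 414γ^2 + 42849 - 42488 = 0, i.e. γ^4 - 414γ^2 + 361 = 0. So γ is a root of x^4 - 414x^2 + 361. This polynomial is irreducible over Q: it has no rational root (each ±√113 ± √94 is irrational), and any factorization into two quadratics over Q would force √(10622) ∈ Q (pairing opposite roots) or √113, √94 ∈ Q (other pairings), all impossible. Hence [Q(γ):Q] = 4 = [Q(√113, √94):Q], so Q(γ) = Q(√113, √94).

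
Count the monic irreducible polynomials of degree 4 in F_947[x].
There are 201066371418 monic irreducible polynomials of degree 4 over F_947

Each element of F_{947^4} that lies in no proper subfield is a root of exactly one monic irreducible of degree 4 over F_947, and each such polynomial has 4 distinct roots in F_{947^4}. By Möbius inversion the count is N_947(4) = (1/4) Σ_{d|4} μ(4/d) · 947^d = (1/4)(μ(4)·947^1 + μ(2)·947^2 + μ(1)·947^4) = 804265485672/4 = 201066371418.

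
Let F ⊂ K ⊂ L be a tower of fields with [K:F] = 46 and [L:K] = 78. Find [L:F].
[L:F] = 3588

The tower law says that for any tower of field extensions F ⊂ K ⊂ L with finite degrees, [L:F] = [L:K] · [K:F]. Here this gives [L:F] = 78 · 46 = 3588.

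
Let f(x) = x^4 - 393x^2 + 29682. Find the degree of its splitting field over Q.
[K : Q] = 4

Solving the quadratic in x^2: x^2 = (393 ± √(393^2 - 4·29682))/2 = (393 ± √35721)/2 = (393 ± 189)/2, giving x^2 = 102 or x^2 = 291. So f(x) = (x^2 - 102)(x^2 - 291) and the roots of f are ±√102, ±√291. Hence the splitting field is K = Q(√102, √291). Since 102 and 291 are distinct squarefree integers > 1, their product 29682 is not a perfect square, so √291 ∉ Q(√102). By the tower law [K:Q] = [Q(√102,√291):Q(√102)] · [Q(√102):Q] = 2 · 2 = 4.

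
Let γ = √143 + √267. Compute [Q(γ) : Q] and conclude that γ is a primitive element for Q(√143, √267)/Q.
[Q(γ) : Q] = 4 (equivalently, Q(γ) = Q(√143, √267))

Obviously Q(γ) ⊆ Q(√143, √267), and [Q(√143, √267):Q] = 4 (since 143, 267 are distinct squarefree integers > 1 with 38181 not a perfect square). To show equality we compute the minimal polynomial of γ. From γ = √143 + √267: γ^2 = 143 + 2√(38181) + 267 = 410 + 2√(38181), so γ^2 - 410 = 2√(38181); squaring, (γ^2 - 410)^2 = 4·38181, i.e. γ^4 - 820γ^2 + 168100 - 152724 = 0, i.e. γ^4 - 820γ^2 + 15376 = 0. So γ is a root of x^4 - 820x^2 + 15376. This polynomial is irreducible over Q: it has no rational root (each ±√143 ± √267 is irrational), and any factorization into two quadratics over Q would force √(38181) ∈ Q (pairing opposite roots) or √143, √267 ∈ Q (other pairings), all impossible. Hence [Q(γ):Q] = 4 = [Q(√143, √267):Q], so Q(γ) = Q(√143, √267).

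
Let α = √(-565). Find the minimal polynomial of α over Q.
m_α(x) = x^2 + 565

α satisfies α^2 + 565 = 0, so x^2 + 565 annihilates α. Since d = -565 is squarefree and ≠ 1, it is not a perfect square in Q, so x^2 + 565 has no rational root and is therefore irreducible over Q (a degree-2 polynomial over a field is irreducible iff it has no root). Hence m_α(x) = x^2 + 565.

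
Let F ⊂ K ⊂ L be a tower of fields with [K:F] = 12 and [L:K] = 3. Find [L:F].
[L:F] = 36

The tower law says that for any tower of field extensions F ⊂ K ⊂ L with finite degrees, [L:F] = [L:K] · [K:F]. Here this gives [L:F] = 3 · 12 = 36.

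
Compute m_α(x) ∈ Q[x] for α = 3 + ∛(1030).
m_α(x) = x^3 - 9x^2 + 27x - 1057

Set β = α - 3 = ∛(1030), so β^3 = 1030. Then (α - 3)^3 - 1030 = 0, i.e. α is a root of g(x) = (x - 3)^3 - 1030 = x^3 - 9x^2 + 27x - 1057. Since g(x) = h(x - 3) where h(x) = x^3 - 1030, and h is irreducible over Q (because 1030 is not a perfect cube, so h has no rational root, and a monic cubic with no rational root is irreducible), g is also irreducible (irreducibility is preserved under the substitution x → x - 3). Hence m_α(x) = x^3 - 9x^2 + 27x - 1057.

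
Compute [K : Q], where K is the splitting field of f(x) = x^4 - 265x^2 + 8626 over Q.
[K : Q] = 4

Solving the quadratic in x^2: x^2 = (265 ± √(265^2 - 4·8626))/2 = (265 ± √35721)/2 = (265 ± 189)/2, giving x^2 = 227 or x^2 = 38. So f(x) = (x^2 - 227)(x^2 - 38) and the roots of f are ±√227, ±√38. Hence the splitting field is K = Q(√227, √38). Since 227 and 38 are distinct squarefree integers > 1, their product 8626 is not a perfect square, so √38 ∉ Q(√227). By the tower law [K:Q] = [Q(√227,√38):Q(√227)] · [Q(√227):Q] = 2 · 2 = 4.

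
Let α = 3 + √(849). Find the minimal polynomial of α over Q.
m_α(x) = x^2 - 6x - 840

From α - 3 = √(849), squaring gives (α - 3)^2 = 849, i.e. α^2 - 6α + 9 = 849, so α^2 - 6α - 840 = 0. The discriminant of x^2 - 6x - 840 is (-6)^2 - 4·(-840) = 36 + 3360 = 3396, and 4·(849) is not a perfect square in Q since 849 is squarefree and ≠ 1. Hence x^2 - 6x - 840 is irreducible over Q and is the minimal polynomial of α.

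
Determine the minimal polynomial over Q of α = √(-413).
m_α(x) = x^2 + 413

α satisfies α^2 + 413 = 0, so x^2 + 413 annihilates α. Since d = -413 is squarefree and ≠ 1, it is not a perfect square in Q, so x^2 + 413 has no rational root and is therefore irreducible over Q (a degree-2 polynomial over a field is irreducible iff it has no root). Hence m_α(x) = x^2 + 413.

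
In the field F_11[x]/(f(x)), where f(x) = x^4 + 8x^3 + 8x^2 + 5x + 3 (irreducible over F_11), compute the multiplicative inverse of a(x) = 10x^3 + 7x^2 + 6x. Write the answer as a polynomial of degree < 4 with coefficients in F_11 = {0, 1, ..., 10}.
a(x)^(-1) ≡ 5x^3 + x^2 + 6x + 8 (mod f(x))

Since f is irreducible over F_11, F_11[x]/(f) is a field and a(x) ≠ 0 has an inverse. Apply the extended Euclidean algorithm to f(x) and a(x) in F_11[x]: f(x) = (10x + 7)·a(x) + (9x^2 + 7x + 3);  a(x) = (6x + 1)·(9x^2 + 7x + 3) + (3x + 8);  (9x^2 + 7x + 3) = (3x + 9)·(3x + 8) + (8). The last nonzero remainder is the constant 8 = gcd(f, a) in F_11. Back-substituting through the division chain expresses 8 = s(x)·a(x) + t(x)·f(x) with s(x) ≡ 7x^3 + 8x^2 + 4x + 9 (mod f), so (7x^3 + 8x^2 + 4x + 9)·a(x) ≡ 8 (mod f). Multiplying by 8^(-1) ≡ 7 in F_11 gives a(x)^(-1) ≡ 7·(7x^3 + 8x^2 + 4x + 9) ≡ 5x^3 + x^2 + 6x + 8 (mod f). Check: (10x^3 + 7x^2 + 6x)·(5x^3 + x^2 + 6x + 8) = 6x^6 + x^5 + 9x^4 + 7x^3 + 4x^2 + 4x ≡ 1 (mod x^4 + 8x^3 + 8x^2 + 5x + 3).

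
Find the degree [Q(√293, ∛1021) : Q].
[Q(√293, ∛1021) : Q] = 6

Let L = Q(√293, ∛1021). Since Q(√293) ⊂ L and [Q(√293):Q] = 2, the tower law gives 2 | [L:Q]. Likewise Q(∛1021) ⊂ L with [Q(∛1021):Q] = 3 (because 1021 is not a perfect cube), so 3 | [L:Q]. As gcd(2,3) = 1, [L:Q] is divisible by 6. Conversely L is generated over Q by √293 and ∛1021, so [L:Q] ≤ 2·3 = 6. Therefore [Q(√293, ∛1021) : Q] = 6.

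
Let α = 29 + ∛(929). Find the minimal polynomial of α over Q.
m_α(x) = x^3 - 87x^2 + 2523x - 25318

Set β = α - 29 = ∛(929), so β^3 = 929. Then (α - 29)^3 - 929 = 0, i.e. α is a root of g(x) = (x - 29)^3 - 929 = x^3 - 87x^2 + 2523x - 25318. Since g(x) = h(x - 29) where h(x) = x^3 - 929, and h is irreducible over Q (because 929 is not a perfect cube, so h has no rational root, and a monic cubic with no rational root is irreducible), g is also irreducible (irreducibility is preserved under the substitution x → x - 29). Hence m_α(x) = x^3 - 87x^2 + 2523x - 25318.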